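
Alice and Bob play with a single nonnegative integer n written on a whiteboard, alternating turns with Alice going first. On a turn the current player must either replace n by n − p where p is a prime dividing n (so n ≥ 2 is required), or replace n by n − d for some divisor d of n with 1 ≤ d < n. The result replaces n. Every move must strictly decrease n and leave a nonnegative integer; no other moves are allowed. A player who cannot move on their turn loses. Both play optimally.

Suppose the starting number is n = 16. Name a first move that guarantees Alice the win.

Work bottom-up. With no move the player to move loses. Otherwise the position is W if at least one move leads to an L position for the opponent, and L if every move leads to a W.
n=0: no move → L
n=1: no move → L
n=2: reaches L-position 0 → W
n=3: reaches L-position 0 → W
n=4: only reaches 2(W), 3(W), all W → L
n=5: reaches L-position 0 → W
n=6: reaches L-position 4 → W
n=7: reaches L-position 0 → W
n=8: reaches L-position 4 → W
n=9: only reaches 6(W), 8(W), all W → L
n=10: reaches L-position 9 → W
n=11: reaches L-position 0 → W
n=12: reaches L-position 9 → W
n=13: reaches L-position 0 → W
n=14: only reaches 7(W), 12(W), 13(W), all W → L
n=15: reaches L-position 14 → W
n=16: reaches L-position 14 → W
From 16, the L positions reachable in one move are: 14.

Move to 14.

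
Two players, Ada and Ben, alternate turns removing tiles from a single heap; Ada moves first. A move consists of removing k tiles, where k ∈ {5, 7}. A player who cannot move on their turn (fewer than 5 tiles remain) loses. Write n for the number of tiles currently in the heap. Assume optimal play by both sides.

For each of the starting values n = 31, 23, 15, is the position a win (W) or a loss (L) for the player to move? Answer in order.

31: W, 23: W, 15: L

Work bottom-up. With no move the player to move loses. Otherwise the position is W if at least one move leads to an L position for the opponent, and L if every move leads to a W.
n=0: no move → L
n=1: no move → L
n=2: no move → L
n=3: no move → L
n=4: no move → L
n=5: reaches L-position 0 → W
n=6: reaches L-position 1 → W
n=7: reaches L-position 2 → W
n=8: reaches L-position 3 → W
n=9: reaches L-position 4 → W
n=10: reaches L-position 3 → W
n=11: reaches L-position 4 → W
n=12: only reaches 7(W), 5(W), all W → L
n=13: only reaches 8(W), 6(W), all W → L
n=14: only reaches 9(W), 7(W), all W → L
n=15: only reaches 10(W), 8(W), all W → L
n=16: only reaches 11(W), 9(W), all W → L
n=17: reaches L-position 12 → W
n=18: reaches L-position 13 → W
n=19: reaches L-position 14 → W
n=20: reaches L-position 15 → W
n=21: reaches L-position 16 → W
n=22: reaches L-position 15 → W
n=23: reaches L-position 16 → W
n=24: only reaches 19(W), 17(W), all W → L
n=25: only reaches 20(W), 18(W), all W → L
n=26: only reaches 21(W), 19(W), all W → L
n=27: only reaches 22(W), 20(W), all W → L
n=28: only reaches 23(W), 21(W), all W → L
n=29: reaches L-position 24 → W
n=30: reaches L-position 25 → W
n=31: reaches L-position 26 → W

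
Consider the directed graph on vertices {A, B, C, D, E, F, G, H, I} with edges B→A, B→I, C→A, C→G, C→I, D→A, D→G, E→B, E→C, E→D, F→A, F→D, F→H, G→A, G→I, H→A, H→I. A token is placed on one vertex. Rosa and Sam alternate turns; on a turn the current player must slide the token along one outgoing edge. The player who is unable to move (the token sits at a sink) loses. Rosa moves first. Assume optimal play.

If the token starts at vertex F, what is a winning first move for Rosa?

Build the W/L table. Terminal = L. A non-terminal position is W if it has a move to some L; otherwise it is L.
Every edge goes from a vertex to one that appears earlier in the order I, A, G, B, C, D, E, H, F, so processing vertices in that order labels each vertex after all of its successors.
I: no outgoing edge → L
A: no outgoing edge → L
G: can move to A, which is L ⇒ W
B: can move to A, which is L ⇒ W
C: can move to A, which is L ⇒ W
D: can move to A, which is L ⇒ W
E: moves to D(W), C(W), B(W); every one is W ⇒ L
H: can move to A, which is L ⇒ W
F: can move to A, which is L ⇒ W
From F, the L positions reachable in one move are: A.

Move to A.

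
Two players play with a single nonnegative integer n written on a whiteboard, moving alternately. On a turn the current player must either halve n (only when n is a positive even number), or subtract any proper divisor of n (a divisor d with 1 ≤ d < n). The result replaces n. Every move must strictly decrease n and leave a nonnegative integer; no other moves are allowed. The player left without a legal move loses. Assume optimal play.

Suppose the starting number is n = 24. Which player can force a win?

Label each position W (a win for the player to move) or L (a loss). A position with no legal move is L; any other position is W exactly when some move reaches an L, and L when every move reaches a W.
n=0: no move → L
n=1: no move → L
n=2: reaches L-position 1 → W
n=3: only reaches 2(W), which is W → L
n=4: reaches L-position 3 → W
n=5: only reaches 4(W), which is W → L
n=6: reaches L-position 3 → W
n=7: only reaches 6(W), which is W → L
n=8: reaches L-position 7 → W
n=9: only reaches 6(W), 8(W), all W → L
n=10: reaches L-position 5 → W
n=11: only reaches 10(W), which is W → L
n=12: reaches L-position 9 → W
n=13: only reaches 12(W), which is W → L
n=14: reaches L-position 7 → W
n=15: only reaches 10(W), 12(W), 14(W), all W → L
n=16: reaches L-position 15 → W
n=17: only reaches 16(W), which is W → L
n=18: reaches L-position 9 → W
n=19: only reaches 18(W), which is W → L
n=20: reaches L-position 15 → W
n=21: only reaches 14(W), 18(W), 20(W), all W → L
n=22: reaches L-position 11 → W
n=23: only reaches 22(W), which is W → L
n=24: reaches L-position 21 → W
The starting position 24 is W: the player to move should move to 21, handing over an L position.

The first player wins.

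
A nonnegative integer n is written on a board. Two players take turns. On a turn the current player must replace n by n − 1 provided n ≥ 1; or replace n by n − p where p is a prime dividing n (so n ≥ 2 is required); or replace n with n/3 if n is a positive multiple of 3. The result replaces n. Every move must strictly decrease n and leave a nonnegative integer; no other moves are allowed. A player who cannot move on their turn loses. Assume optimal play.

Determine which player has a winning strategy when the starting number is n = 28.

The first player wins.

Build the W/L table. Terminal = L. A non-terminal position is W if it has a move to some L; otherwise it is L.
n=0: no move → L
n=1: can move to 0, which is L ⇒ W
n=2: can move to 0, which is L ⇒ W
n=3: can move to 0, which is L ⇒ W
n=4: moves to 2(W), 3(W); every one is W ⇒ L
n=5: can move to 0, which is L ⇒ W
n=6: can move to 4, which is L ⇒ W
n=7: can move to 0, which is L ⇒ W
n=8: moves to 6(W), 7(W); every one is W ⇒ L
n=9: can move to 8, which is L ⇒ W
n=10: can move to 8, which is L ⇒ W
n=11: can move to 0, which is L ⇒ W
n=12: can move to 4, which is L ⇒ W
n=13: can move to 0, which is L ⇒ W
n=14: moves to 7(W), 12(W), 13(W); every one is W ⇒ L
n=15: can move to 14, which is L ⇒ W
n=16: can move to 14, which is L ⇒ W
n=17: can move to 0, which is L ⇒ W
n=18: moves to 6(W), 15(W), 16(W), 17(W); every one is W ⇒ L
n=19: can move to 0, which is L ⇒ W
n=20: can move to 18, which is L ⇒ W
n=21: can move to 14, which is L ⇒ W
n=22: moves to 11(W), 20(W), 21(W); every one is W ⇒ L
n=23: can move to 0, which is L ⇒ W
n=24: can move to 8, which is L ⇒ W
n=25: moves to 20(W), 24(W); every one is W ⇒ L
n=26: can move to 25, which is L ⇒ W
n=27: moves to 9(W), 24(W), 26(W); every one is W ⇒ L
n=28: can move to 27, which is L ⇒ W
From 28 the player to move can move to 27, reaching an L position.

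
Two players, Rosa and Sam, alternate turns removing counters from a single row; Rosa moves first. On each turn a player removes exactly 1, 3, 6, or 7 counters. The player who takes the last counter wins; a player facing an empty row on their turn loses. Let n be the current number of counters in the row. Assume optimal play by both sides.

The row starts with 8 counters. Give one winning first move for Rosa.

Use the standard recursion: the mover loses at a terminal position; elsewhere, the mover wins exactly when some move hands the opponent an L position.
n=0: no move → L
n=1: →0(L), so W
n=2: →1(W) only, which is W, so L
n=3: →2(L), so W
n=4: →3(W), 1(W) — all W, so L
n=5: →4(L), so W
n=6: →0(L), so W
n=7: →4(L), so W
n=8: →2(L), so W
From 8, the L positions reachable in one move are: 2.

Remove 6, leaving 2.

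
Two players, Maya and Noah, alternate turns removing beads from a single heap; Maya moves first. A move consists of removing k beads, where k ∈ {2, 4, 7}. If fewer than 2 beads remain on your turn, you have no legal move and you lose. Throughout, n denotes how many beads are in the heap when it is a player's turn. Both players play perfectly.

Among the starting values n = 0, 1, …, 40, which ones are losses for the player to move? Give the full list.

Work bottom-up. With no move the player to move loses. Otherwise the position is W if at least one move leads to an L position for the opponent, and L if every move leads to a W.
n=0: no move → L
n=1: no move → L
n=2: W (go to 0, an L position)
n=3: W (go to 1, an L position)
n=4: W (go to 0, an L position)
n=5: W (go to 1, an L position)
n=6: L (options 4(W), 2(W) are all W)
n=7: W (go to 0, an L position)
n=8: W (go to 6, an L position)
n=9: L (options 7(W), 5(W), 2(W) are all W)
n=10: W (go to 6, an L position)
n=11: W (go to 9, an L position)
n=12: L (options 10(W), 8(W), 5(W) are all W)
n=13: W (go to 9, an L position)
n=14: W (go to 12, an L position)
n=15: L (options 13(W), 11(W), 8(W) are all W)
n=16: W (go to 12, an L position)
n=17: W (go to 15, an L position)
n=18: L (options 16(W), 14(W), 11(W) are all W)
n=19: W (go to 15, an L position)
n=20: W (go to 18, an L position)
n=21: L (options 19(W), 17(W), 14(W) are all W)
n=22: W (go to 18, an L position)
n=23: W (go to 21, an L position)
n=24: L (options 22(W), 20(W), 17(W) are all W)
n=25: W (go to 21, an L position)
n=26: W (go to 24, an L position)
n=27: L (options 25(W), 23(W), 20(W) are all W)
n=28: W (go to 24, an L position)
n=29: W (go to 27, an L position)
n=30: L (options 28(W), 26(W), 23(W) are all W)
n=31: W (go to 27, an L position)
n=32: W (go to 30, an L position)
n=33: L (options 31(W), 29(W), 26(W) are all W)
n=34: W (go to 30, an L position)
n=35: W (go to 33, an L position)
n=36: L (options 34(W), 32(W), 29(W) are all W)
n=37: W (go to 33, an L position)
n=38: W (go to 36, an L position)
n=39: L (options 37(W), 35(W), 32(W) are all W)
n=40: W (go to 36, an L position)
Reading off the rows marked L gives the requested list; there are 14 such values of n.

0, 1, 6, 9, 12, 15, 18, 21, 24, 27, 30, 33, 36, 39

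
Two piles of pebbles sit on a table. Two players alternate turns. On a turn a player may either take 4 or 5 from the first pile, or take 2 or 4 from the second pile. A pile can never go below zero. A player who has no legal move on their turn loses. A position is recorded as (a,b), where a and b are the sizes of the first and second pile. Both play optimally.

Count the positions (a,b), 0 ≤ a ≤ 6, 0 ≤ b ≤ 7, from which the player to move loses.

22

Positions with no move are L. A position that does have a move is losing for the player to move precisely when every available move leads to a winning position for the opponent. Fill in the labels:
Every move lowers a or b (never raises either), so fill the grid row by row in increasing a, and left to right within a row: each cell's successors are then already labelled.
      b=0  b=1  b=2  b=3  b=4  b=5  b=6  b=7
a=0:    L    L    W    W    W    W    L    L
a=1:    L    L    W    W    W    W    L    L
a=2:    L    L    W    W    W    W    L    L
a=3:    L    L    W    W    W    W    L    L
a=4:    W    W    L    L    W    W    W    W
a=5:    W    W    L    L    W    W    W    W
a=6:    W    W    L    L    W    W    W    W
Cells with no legal move (terminal, hence L): (0,0), (0,1), (1,0), (1,1), (2,0), (2,1), (3,0), (3,1).
The remaining L cells, each justified by listing all of its moves:
(0,6): moves to (0,4)(W), (0,2)(W); every one is W ⇒ L
(0,7): moves to (0,5)(W), (0,3)(W); every one is W ⇒ L
(1,6): moves to (1,4)(W), (1,2)(W); every one is W ⇒ L
(1,7): moves to (1,5)(W), (1,3)(W); every one is W ⇒ L
(2,6): moves to (2,4)(W), (2,2)(W); every one is W ⇒ L
(2,7): moves to (2,5)(W), (2,3)(W); every one is W ⇒ L
(3,6): moves to (3,4)(W), (3,2)(W); every one is W ⇒ L
(3,7): moves to (3,5)(W), (3,3)(W); every one is W ⇒ L
(4,2): moves to (0,2)(W), (4,0)(W); every one is W ⇒ L
(4,3): moves to (0,3)(W), (4,1)(W); every one is W ⇒ L
(5,2): moves to (1,2)(W), (0,2)(W), (5,0)(W); every one is W ⇒ L
(5,3): moves to (1,3)(W), (0,3)(W), (5,1)(W); every one is W ⇒ L
(6,2): moves to (2,2)(W), (1,2)(W), (6,0)(W); every one is W ⇒ L
(6,3): moves to (2,3)(W), (1,3)(W), (6,1)(W); every one is W ⇒ L
Every other cell has at least one move into one of the L cells above, so it is W.
L cells per row: a=0: 4, a=1: 4, a=2: 4, a=3: 4, a=4: 2, a=5: 2, a=6: 2; total 22.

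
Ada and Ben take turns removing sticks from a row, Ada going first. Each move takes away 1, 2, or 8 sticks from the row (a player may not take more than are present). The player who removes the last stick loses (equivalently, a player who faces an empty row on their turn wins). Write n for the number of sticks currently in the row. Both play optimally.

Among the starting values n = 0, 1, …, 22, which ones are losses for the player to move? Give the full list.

Compute win/loss labels from the base case upward. A position with no move is W. Any other position is W if it can reach an L in one move, else L.
n=0: no move; the opponent has just taken the last stick and therefore loses → W
n=1: the only move is to 0(W), a W ⇒ L
n=2: can move to 1, which is L ⇒ W
n=3: can move to 1, which is L ⇒ W
n=4: moves to 3(W), 2(W); every one is W ⇒ L
n=5: can move to 4, which is L ⇒ W
n=6: can move to 4, which is L ⇒ W
n=7: moves to 6(W), 5(W); every one is W ⇒ L
n=8: can move to 7, which is L ⇒ W
n=9: can move to 7, which is L ⇒ W
n=10: moves to 9(W), 8(W), 2(W); every one is W ⇒ L
n=11: can move to 10, which is L ⇒ W
n=12: can move to 10, which is L ⇒ W
n=13: moves to 12(W), 11(W), 5(W); every one is W ⇒ L
n=14: can move to 13, which is L ⇒ W
n=15: can move to 13, which is L ⇒ W
n=16: moves to 15(W), 14(W), 8(W); every one is W ⇒ L
n=17: can move to 16, which is L ⇒ W
n=18: can move to 16, which is L ⇒ W
n=19: moves to 18(W), 17(W), 11(W); every one is W ⇒ L
n=20: can move to 19, which is L ⇒ W
n=21: can move to 19, which is L ⇒ W
n=22: moves to 21(W), 20(W), 14(W); every one is W ⇒ L
Reading off the rows marked L gives the requested list; there are 8 such values of n.

1, 4, 7, 10, 13, 16, 19, 22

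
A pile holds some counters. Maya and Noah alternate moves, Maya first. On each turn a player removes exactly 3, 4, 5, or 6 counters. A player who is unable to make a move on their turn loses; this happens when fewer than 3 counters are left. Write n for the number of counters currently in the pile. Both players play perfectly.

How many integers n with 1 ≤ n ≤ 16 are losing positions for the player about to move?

Compute win/loss labels from the base case upward. A position with no move is L. Any other position is W if it can reach an L in one move, else L.
n=0: no move → L
n=1: no move → L
n=2: no move → L
n=3: →0(L), so W
n=4: →1(L), so W
n=5: →2(L), so W
n=6: →2(L), so W
n=7: →2(L), so W
n=8: →2(L), so W
n=9: →6(W), 5(W), 4(W), 3(W) — all W, so L
n=10: →7(W), 6(W), 5(W), 4(W) — all W, so L
n=11: →8(W), 7(W), 6(W), 5(W) — all W, so L
n=12: →9(L), so W
n=13: →10(L), so W
n=14: →11(L), so W
n=15: →11(L), so W
n=16: →11(L), so W
L entries with 1 ≤ n ≤ 16 (n=0 is outside the asked range and is not counted): n = 1, 2, 9, 10, 11; that makes 5.

5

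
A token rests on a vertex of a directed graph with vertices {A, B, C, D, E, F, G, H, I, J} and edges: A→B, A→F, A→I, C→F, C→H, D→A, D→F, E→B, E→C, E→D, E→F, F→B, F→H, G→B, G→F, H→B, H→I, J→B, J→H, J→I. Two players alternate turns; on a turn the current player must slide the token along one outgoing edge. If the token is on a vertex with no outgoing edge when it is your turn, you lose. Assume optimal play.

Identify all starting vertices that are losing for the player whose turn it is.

B, C, D, I

Label each position W (a win for the player to move) or L (a loss). A position with no legal move is L; any other position is W exactly when some move reaches an L, and L when every move reaches a W.
Every edge goes from a vertex to one that appears earlier in the order B, I, H, J, F, G, A, C, D, E, so processing vertices in that order labels each vertex after all of its successors.
B: no outgoing edge → L
I: no outgoing edge → L
H: reaches L-position I → W
J: reaches L-position I → W
F: reaches L-position B → W
G: reaches L-position B → W
A: reaches L-position I → W
C: only reaches F(W), H(W), all W → L
D: only reaches A(W), F(W), all W → L
E: reaches L-position D → W
The losing starting vertices are exactly the entries labelled L in this table (4 of them).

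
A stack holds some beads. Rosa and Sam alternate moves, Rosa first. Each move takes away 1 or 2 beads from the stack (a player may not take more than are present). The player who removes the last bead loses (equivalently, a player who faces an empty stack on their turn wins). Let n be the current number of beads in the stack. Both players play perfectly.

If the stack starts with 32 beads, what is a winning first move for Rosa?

Remove 1, leaving 31.

Compute win/loss labels from the base case upward. A position with no move is W. Any other position is W if it can reach an L in one move, else L.
n=0: no move; the opponent has just taken the last bead and therefore loses → W
n=1: only reaches 0(W), which is W → L
n=2: reaches L-position 1 → W
n=3: reaches L-position 1 → W
n=4: only reaches 3(W), 2(W), all W → L
n=5: reaches L-position 4 → W
n=6: reaches L-position 4 → W
n=7: only reaches 6(W), 5(W), all W → L
n=8: reaches L-position 7 → W
n=9: reaches L-position 7 → W
n=10: only reaches 9(W), 8(W), all W → L
n=11: reaches L-position 10 → W
n=12: reaches L-position 10 → W
n=13: only reaches 12(W), 11(W), all W → L
n=14: reaches L-position 13 → W
n=15: reaches L-position 13 → W
n=16: only reaches 15(W), 14(W), all W → L
n=17: reaches L-position 16 → W
n=18: reaches L-position 16 → W
n=19: only reaches 18(W), 17(W), all W → L
n=20: reaches L-position 19 → W
n=21: reaches L-position 19 → W
n=22: only reaches 21(W), 20(W), all W → L
n=23: reaches L-position 22 → W
n=24: reaches L-position 22 → W
n=25: only reaches 24(W), 23(W), all W → L
n=26: reaches L-position 25 → W
n=27: reaches L-position 25 → W
n=28: only reaches 27(W), 26(W), all W → L
n=29: reaches L-position 28 → W
n=30: reaches L-position 28 → W
n=31: only reaches 30(W), 29(W), all W → L
n=32: reaches L-position 31 → W
From 32, the L positions reachable in one move are: 31.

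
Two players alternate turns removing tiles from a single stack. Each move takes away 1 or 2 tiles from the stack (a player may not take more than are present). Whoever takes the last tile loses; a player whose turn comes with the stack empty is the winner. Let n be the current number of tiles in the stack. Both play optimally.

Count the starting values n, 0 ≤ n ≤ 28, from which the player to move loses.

Work bottom-up. With no move the player to move wins. Otherwise the position is W if at least one move leads to an L position for the opponent, and L if every move leads to a W.
n=0: no move; the opponent has just taken the last tile and therefore loses → W
n=1: only reaches 0(W), which is W → L
n=2: reaches L-position 1 → W
n=3: reaches L-position 1 → W
n=4: only reaches 3(W), 2(W), all W → L
n=5: reaches L-position 4 → W
n=6: reaches L-position 4 → W
n=7: only reaches 6(W), 5(W), all W → L
n=8: reaches L-position 7 → W
n=9: reaches L-position 7 → W
n=10: only reaches 9(W), 8(W), all W → L
n=11: reaches L-position 10 → W
n=12: reaches L-position 10 → W
n=13: only reaches 12(W), 11(W), all W → L
n=14: reaches L-position 13 → W
n=15: reaches L-position 13 → W
n=16: only reaches 15(W), 14(W), all W → L
n=17: reaches L-position 16 → W
n=18: reaches L-position 16 → W
n=19: only reaches 18(W), 17(W), all W → L
n=20: reaches L-position 19 → W
n=21: reaches L-position 19 → W
n=22: only reaches 21(W), 20(W), all W → L
n=23: reaches L-position 22 → W
n=24: reaches L-position 22 → W
n=25: only reaches 24(W), 23(W), all W → L
n=26: reaches L-position 25 → W
n=27: reaches L-position 25 → W
n=28: only reaches 27(W), 26(W), all W → L
L entries with 0 ≤ n ≤ 28: n = 1, 4, 7, 10, 13, 16, 19, 22, 25, 28; that makes 10.

10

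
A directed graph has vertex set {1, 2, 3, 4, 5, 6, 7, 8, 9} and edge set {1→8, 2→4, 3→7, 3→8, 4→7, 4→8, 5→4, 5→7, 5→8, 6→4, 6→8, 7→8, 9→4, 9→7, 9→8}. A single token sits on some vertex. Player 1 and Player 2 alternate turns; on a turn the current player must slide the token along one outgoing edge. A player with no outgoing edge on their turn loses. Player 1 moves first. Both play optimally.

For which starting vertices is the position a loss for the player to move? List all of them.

Positions with no move are L. A position that does have a move is losing for the player to move precisely when every available move leads to a winning position for the opponent. Fill in the labels:
Every edge goes from a vertex to one that appears earlier in the order 8, 7, 4, 6, 2, 3, 5, 9, 1, so processing vertices in that order labels each vertex after all of its successors.
8: no outgoing edge → L
7: can move to 8, which is L ⇒ W
4: can move to 8, which is L ⇒ W
6: can move to 8, which is L ⇒ W
2: the only move is to 4(W), a W ⇒ L
3: can move to 8, which is L ⇒ W
5: can move to 8, which is L ⇒ W
9: can move to 8, which is L ⇒ W
1: can move to 8, which is L ⇒ W
Reading off the rows marked L gives the requested list; there are 2 such vertices.

2, 8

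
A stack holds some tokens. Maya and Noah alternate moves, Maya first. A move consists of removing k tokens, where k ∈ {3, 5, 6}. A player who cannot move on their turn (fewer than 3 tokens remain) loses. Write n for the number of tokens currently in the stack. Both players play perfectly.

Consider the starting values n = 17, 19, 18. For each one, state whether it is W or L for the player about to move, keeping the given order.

Compute win/loss labels from the base case upward. A position with no move is L. Any other position is W if it can reach an L in one move, else L.
n=0: no move → L
n=1: no move → L
n=2: no move → L
n=3: W (go to 0, an L position)
n=4: W (go to 1, an L position)
n=5: W (go to 2, an L position)
n=6: W (go to 1, an L position)
n=7: W (go to 2, an L position)
n=8: W (go to 2, an L position)
n=9: L (options 6(W), 4(W), 3(W) are all W)
n=10: L (options 7(W), 5(W), 4(W) are all W)
n=11: L (options 8(W), 6(W), 5(W) are all W)
n=12: W (go to 9, an L position)
n=13: W (go to 10, an L position)
n=14: W (go to 11, an L position)
n=15: W (go to 10, an L position)
n=16: W (go to 11, an L position)
n=17: W (go to 11, an L position)
n=18: L (options 15(W), 13(W), 12(W) are all W)
n=19: L (options 16(W), 14(W), 13(W) are all W)

17: W, 19: L, 18: L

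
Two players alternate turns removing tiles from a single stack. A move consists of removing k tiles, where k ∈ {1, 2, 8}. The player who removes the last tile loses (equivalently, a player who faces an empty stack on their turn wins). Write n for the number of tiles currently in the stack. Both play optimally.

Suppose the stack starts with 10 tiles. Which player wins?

Build the W/L table. Terminal = W. A non-terminal position is W if it has a move to some L; otherwise it is L.
n=0: no move; the opponent has just taken the last tile and therefore loses → W
n=1: only reaches 0(W), which is W → L
n=2: reaches L-position 1 → W
n=3: reaches L-position 1 → W
n=4: only reaches 3(W), 2(W), all W → L
n=5: reaches L-position 4 → W
n=6: reaches L-position 4 → W
n=7: only reaches 6(W), 5(W), all W → L
n=8: reaches L-position 7 → W
n=9: reaches L-position 7 → W
n=10: only reaches 9(W), 8(W), 2(W), all W → L
The starting position 10 is L: whatever the player to move does, the opponent receives a W position.

The second player wins.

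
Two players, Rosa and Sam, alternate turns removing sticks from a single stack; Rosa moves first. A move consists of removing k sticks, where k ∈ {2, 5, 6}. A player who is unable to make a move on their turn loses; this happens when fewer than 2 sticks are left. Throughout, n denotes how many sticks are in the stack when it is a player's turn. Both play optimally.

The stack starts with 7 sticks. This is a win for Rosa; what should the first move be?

Compute win/loss labels from the base case upward. A position with no move is L. Any other position is W if it can reach an L in one move, else L.
n=0: no move → L
n=1: no move → L
n=2: →0(L), so W
n=3: →1(L), so W
n=4: →2(W) only, which is W, so L
n=5: →0(L), so W
n=6: →4(L), so W
n=7: →1(L), so W
From 7, the L positions reachable in one move are: 1.

Remove 6, leaving 1.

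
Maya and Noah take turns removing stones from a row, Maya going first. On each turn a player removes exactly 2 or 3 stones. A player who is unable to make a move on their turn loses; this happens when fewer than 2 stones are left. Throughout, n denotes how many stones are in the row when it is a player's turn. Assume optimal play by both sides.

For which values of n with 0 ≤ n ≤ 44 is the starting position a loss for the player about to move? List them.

Work bottom-up. With no move the player to move loses. Otherwise the position is W if at least one move leads to an L position for the opponent, and L if every move leads to a W.
n=0: no move → L
n=1: no move → L
n=2: reaches L-position 0 → W
n=3: reaches L-position 1 → W
n=4: reaches L-position 1 → W
n=5: only reaches 3(W), 2(W), all W → L
n=6: only reaches 4(W), 3(W), all W → L
n=7: reaches L-position 5 → W
n=8: reaches L-position 6 → W
n=9: reaches L-position 6 → W
n=10: only reaches 8(W), 7(W), all W → L
n=11: only reaches 9(W), 8(W), all W → L
n=12: reaches L-position 10 → W
n=13: reaches L-position 11 → W
n=14: reaches L-position 11 → W
n=15: only reaches 13(W), 12(W), all W → L
n=16: only reaches 14(W), 13(W), all W → L
n=17: reaches L-position 15 → W
n=18: reaches L-position 16 → W
n=19: reaches L-position 16 → W
n=20: only reaches 18(W), 17(W), all W → L
n=21: only reaches 19(W), 18(W), all W → L
n=22: reaches L-position 20 → W
n=23: reaches L-position 21 → W
n=24: reaches L-position 21 → W
n=25: only reaches 23(W), 22(W), all W → L
n=26: only reaches 24(W), 23(W), all W → L
n=27: reaches L-position 25 → W
n=28: reaches L-position 26 → W
n=29: reaches L-position 26 → W
n=30: only reaches 28(W), 27(W), all W → L
n=31: only reaches 29(W), 28(W), all W → L
n=32: reaches L-position 30 → W
n=33: reaches L-position 31 → W
n=34: reaches L-position 31 → W
n=35: only reaches 33(W), 32(W), all W → L
n=36: only reaches 34(W), 33(W), all W → L
n=37: reaches L-position 35 → W
n=38: reaches L-position 36 → W
n=39: reaches L-position 36 → W
n=40: only reaches 38(W), 37(W), all W → L
n=41: only reaches 39(W), 38(W), all W → L
n=42: reaches L-position 40 → W
n=43: reaches L-position 41 → W
n=44: reaches L-position 41 → W
The losing starting values of n are exactly the entries labelled L in this table (18 of them).

0, 1, 5, 6, 10, 11, 15, 16, 20, 21, 25, 26, 30, 31, 35, 36, 40, 41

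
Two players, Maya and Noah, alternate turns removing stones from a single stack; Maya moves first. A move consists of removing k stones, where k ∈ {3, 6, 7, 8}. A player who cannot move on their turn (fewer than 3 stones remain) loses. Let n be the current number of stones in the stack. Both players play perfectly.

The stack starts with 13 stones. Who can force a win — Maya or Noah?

Noah wins.

Positions with no move are L. A position that does have a move is losing for the player to move precisely when every available move leads to a winning position for the opponent. Fill in the labels:
n=0: no move → L
n=1: no move → L
n=2: no move → L
n=3: can move to 0, which is L ⇒ W
n=4: can move to 1, which is L ⇒ W
n=5: can move to 2, which is L ⇒ W
n=6: can move to 0, which is L ⇒ W
n=7: can move to 1, which is L ⇒ W
n=8: can move to 2, which is L ⇒ W
n=9: can move to 2, which is L ⇒ W
n=10: can move to 2, which is L ⇒ W
n=11: moves to 8(W), 5(W), 4(W), 3(W); every one is W ⇒ L
n=12: moves to 9(W), 6(W), 5(W), 4(W); every one is W ⇒ L
n=13: moves to 10(W), 7(W), 6(W), 5(W); every one is W ⇒ L
The starting position 13 is L: whatever Maya does, the opponent receives a W position.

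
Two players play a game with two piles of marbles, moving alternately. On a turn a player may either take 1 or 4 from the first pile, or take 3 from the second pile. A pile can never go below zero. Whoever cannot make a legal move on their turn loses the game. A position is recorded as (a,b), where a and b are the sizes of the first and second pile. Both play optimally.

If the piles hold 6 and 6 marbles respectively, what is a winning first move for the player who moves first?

Classify positions by backward induction: terminal positions (no move available) are L. From any other position, the mover wins iff some move reaches an L.
No move ever increases a pile, so every position that can arise here has a ≤ 6 and b ≤ 6; it is enough to label the cells with 0 ≤ a ≤ 6 and 0 ≤ b ≤ 6.
Every move lowers a or b (never raises either), so fill the grid row by row in increasing a, and left to right within a row: each cell's successors are then already labelled.
      b=0  b=1  b=2  b=3  b=4  b=5  b=6
a=0:    L    L    L    W    W    W    L
a=1:    W    W    W    L    L    L    W
a=2:    L    L    L    W    W    W    L
a=3:    W    W    W    L    L    L    W
a=4:    W    W    W    W    W    W    W
a=5:    L    L    L    W    W    W    L
a=6:    W    W    W    L    L    L    W
Cells with no legal move (terminal, hence L): (0,0), (0,1), (0,2).
The remaining L cells, each justified by listing all of its moves:
(0,6): →(0,3)(W) only, which is W, so L
(1,3): →(0,3)(W), (1,0)(W) — all W, so L
(1,4): →(0,4)(W), (1,1)(W) — all W, so L
(1,5): →(0,5)(W), (1,2)(W) — all W, so L
(2,0): →(1,0)(W) only, which is W, so L
(2,1): →(1,1)(W) only, which is W, so L
(2,2): →(1,2)(W) only, which is W, so L
(2,6): →(1,6)(W), (2,3)(W) — all W, so L
(3,3): →(2,3)(W), (3,0)(W) — all W, so L
(3,4): →(2,4)(W), (3,1)(W) — all W, so L
(3,5): →(2,5)(W), (3,2)(W) — all W, so L
(5,0): →(4,0)(W), (1,0)(W) — all W, so L
(5,1): →(4,1)(W), (1,1)(W) — all W, so L
(5,2): →(4,2)(W), (1,2)(W) — all W, so L
(5,6): →(4,6)(W), (1,6)(W), (5,3)(W) — all W, so L
(6,3): →(5,3)(W), (2,3)(W), (6,0)(W) — all W, so L
(6,4): →(5,4)(W), (2,4)(W), (6,1)(W) — all W, so L
(6,5): →(5,5)(W), (2,5)(W), (6,2)(W) — all W, so L
Every other cell has at least one move into one of the L cells above, so it is W.
From (6,6), the L positions reachable in one move are: (5,6), (2,6), (6,3). Any move reaching one of these is winning.

Move to (5,6).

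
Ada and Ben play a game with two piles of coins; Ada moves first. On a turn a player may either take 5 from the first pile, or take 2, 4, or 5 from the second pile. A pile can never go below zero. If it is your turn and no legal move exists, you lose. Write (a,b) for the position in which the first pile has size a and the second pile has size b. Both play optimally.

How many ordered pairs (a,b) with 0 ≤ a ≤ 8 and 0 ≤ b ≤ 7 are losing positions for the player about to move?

Build the W/L table. Terminal = L. A non-terminal position is W if it has a move to some L; otherwise it is L.
Every move lowers a or b (never raises either), so fill the grid row by row in increasing a, and left to right within a row: each cell's successors are then already labelled.
      b=0  b=1  b=2  b=3  b=4  b=5  b=6  b=7
a=0:    L    L    W    W    W    W    W    L
a=1:    L    L    W    W    W    W    W    L
a=2:    L    L    W    W    W    W    W    L
a=3:    L    L    W    W    W    W    W    L
a=4:    L    L    W    W    W    W    W    L
a=5:    W    W    L    L    W    W    W    W
a=6:    W    W    L    L    W    W    W    W
a=7:    W    W    L    L    W    W    W    W
a=8:    W    W    L    L    W    W    W    W
Cells with no legal move (terminal, hence L): (0,0), (0,1), (1,0), (1,1), (2,0), (2,1), (3,0), (3,1), (4,0), (4,1).
The remaining L cells, each justified by listing all of its moves:
(0,7): L (options (0,5)(W), (0,3)(W), (0,2)(W) are all W)
(1,7): L (options (1,5)(W), (1,3)(W), (1,2)(W) are all W)
(2,7): L (options (2,5)(W), (2,3)(W), (2,2)(W) are all W)
(3,7): L (options (3,5)(W), (3,3)(W), (3,2)(W) are all W)
(4,7): L (options (4,5)(W), (4,3)(W), (4,2)(W) are all W)
(5,2): L (options (0,2)(W), (5,0)(W) are all W)
(5,3): L (options (0,3)(W), (5,1)(W) are all W)
(6,2): L (options (1,2)(W), (6,0)(W) are all W)
(6,3): L (options (1,3)(W), (6,1)(W) are all W)
(7,2): L (options (2,2)(W), (7,0)(W) are all W)
(7,3): L (options (2,3)(W), (7,1)(W) are all W)
(8,2): L (options (3,2)(W), (8,0)(W) are all W)
(8,3): L (options (3,3)(W), (8,1)(W) are all W)
Every other cell has at least one move into one of the L cells above, so it is W.
L cells per row: a=0: 3, a=1: 3, a=2: 3, a=3: 3, a=4: 3, a=5: 2, a=6: 2, a=7: 2, a=8: 2; total 23.

23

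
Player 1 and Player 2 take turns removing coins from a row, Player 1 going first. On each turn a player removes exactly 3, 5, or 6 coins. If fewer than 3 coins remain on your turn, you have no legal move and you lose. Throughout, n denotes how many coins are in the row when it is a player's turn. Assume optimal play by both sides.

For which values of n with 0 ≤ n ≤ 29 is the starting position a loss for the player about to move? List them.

Compute win/loss labels from the base case upward. A position with no move is L. Any other position is W if it can reach an L in one move, else L.
n=0: no move → L
n=1: no move → L
n=2: no move → L
n=3: →0(L), so W
n=4: →1(L), so W
n=5: →2(L), so W
n=6: →1(L), so W
n=7: →2(L), so W
n=8: →2(L), so W
n=9: →6(W), 4(W), 3(W) — all W, so L
n=10: →7(W), 5(W), 4(W) — all W, so L
n=11: →8(W), 6(W), 5(W) — all W, so L
n=12: →9(L), so W
n=13: →10(L), so W
n=14: →11(L), so W
n=15: →10(L), so W
n=16: →11(L), so W
n=17: →11(L), so W
n=18: →15(W), 13(W), 12(W) — all W, so L
n=19: →16(W), 14(W), 13(W) — all W, so L
n=20: →17(W), 15(W), 14(W) — all W, so L
n=21: →18(L), so W
n=22: →19(L), so W
n=23: →20(L), so W
n=24: →19(L), so W
n=25: →20(L), so W
n=26: →20(L), so W
n=27: →24(W), 22(W), 21(W) — all W, so L
n=28: →25(W), 23(W), 22(W) — all W, so L
n=29: →26(W), 24(W), 23(W) — all W, so L
Reading off the rows marked L gives the requested list; there are 12 such values of n.

0, 1, 2, 9, 10, 11, 18, 19, 20, 27, 28, 29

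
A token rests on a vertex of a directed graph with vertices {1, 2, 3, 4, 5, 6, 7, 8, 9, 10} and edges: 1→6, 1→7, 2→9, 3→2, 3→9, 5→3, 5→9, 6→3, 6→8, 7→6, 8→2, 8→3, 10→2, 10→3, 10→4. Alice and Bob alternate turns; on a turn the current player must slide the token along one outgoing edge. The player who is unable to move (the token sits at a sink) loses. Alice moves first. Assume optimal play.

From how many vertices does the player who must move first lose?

Work bottom-up. With no move the player to move loses. Otherwise the position is W if at least one move leads to an L position for the opponent, and L if every move leads to a W.
Every edge goes from a vertex to one that appears earlier in the order 9, 4, 2, 3, 10, 8, 6, 7, 5, 1, so processing vertices in that order labels each vertex after all of its successors.
9: no outgoing edge → L
4: no outgoing edge → L
2: can move to 9, which is L ⇒ W
3: can move to 9, which is L ⇒ W
10: can move to 4, which is L ⇒ W
8: moves to 3(W), 2(W); every one is W ⇒ L
6: can move to 8, which is L ⇒ W
7: the only move is to 6(W), a W ⇒ L
5: can move to 9, which is L ⇒ W
1: can move to 7, which is L ⇒ W
The L vertices are 4, 7, 8, 9; that is 4 in all.

4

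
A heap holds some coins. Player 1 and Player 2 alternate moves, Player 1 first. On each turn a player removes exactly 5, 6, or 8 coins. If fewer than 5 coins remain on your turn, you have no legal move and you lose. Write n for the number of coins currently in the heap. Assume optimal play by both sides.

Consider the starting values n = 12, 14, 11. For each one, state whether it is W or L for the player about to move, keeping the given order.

12: W, 14: L, 11: W

Label each position W (a win for the player to move) or L (a loss). A position with no legal move is L; any other position is W exactly when some move reaches an L, and L when every move reaches a W.
n=0: no move → L
n=1: no move → L
n=2: no move → L
n=3: no move → L
n=4: no move → L
n=5: can move to 0, which is L ⇒ W
n=6: can move to 1, which is L ⇒ W
n=7: can move to 2, which is L ⇒ W
n=8: can move to 3, which is L ⇒ W
n=9: can move to 4, which is L ⇒ W
n=10: can move to 4, which is L ⇒ W
n=11: can move to 3, which is L ⇒ W
n=12: can move to 4, which is L ⇒ W
n=13: moves to 8(W), 7(W), 5(W); every one is W ⇒ L
n=14: moves to 9(W), 8(W), 6(W); every one is W ⇒ L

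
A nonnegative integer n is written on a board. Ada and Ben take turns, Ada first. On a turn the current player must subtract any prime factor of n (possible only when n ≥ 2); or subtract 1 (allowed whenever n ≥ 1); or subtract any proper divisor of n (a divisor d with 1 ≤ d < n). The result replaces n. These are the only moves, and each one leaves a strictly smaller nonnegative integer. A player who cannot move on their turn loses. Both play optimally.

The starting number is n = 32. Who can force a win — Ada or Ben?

Build the W/L table. Terminal = L. A non-terminal position is W if it has a move to some L; otherwise it is L.
n=0: no move → L
n=1: W (go to 0, an L position)
n=2: W (go to 0, an L position)
n=3: W (go to 0, an L position)
n=4: L (options 2(W), 3(W) are all W)
n=5: W (go to 0, an L position)
n=6: W (go to 4, an L position)
n=7: W (go to 0, an L position)
n=8: W (go to 4, an L position)
n=9: L (options 6(W), 8(W) are all W)
n=10: W (go to 9, an L position)
n=11: W (go to 0, an L position)
n=12: W (go to 9, an L position)
n=13: W (go to 0, an L position)
n=14: L (options 7(W), 12(W), 13(W) are all W)
n=15: W (go to 14, an L position)
n=16: W (go to 14, an L position)
n=17: W (go to 0, an L position)
n=18: W (go to 9, an L position)
n=19: W (go to 0, an L position)
n=20: L (options 10(W), 15(W), 16(W), 18(W), 19(W) are all W)
n=21: W (go to 14, an L position)
n=22: W (go to 20, an L position)
n=23: W (go to 0, an L position)
n=24: W (go to 20, an L position)
n=25: W (go to 20, an L position)
n=26: L (options 13(W), 24(W), 25(W) are all W)
n=27: W (go to 26, an L position)
n=28: W (go to 14, an L position)
n=29: W (go to 0, an L position)
n=30: W (go to 20, an L position)
n=31: W (go to 0, an L position)
n=32: L (options 16(W), 24(W), 28(W), 30(W), 31(W) are all W)
The starting position 32 is L: whatever Ada does, the opponent receives a W position.

Ben wins.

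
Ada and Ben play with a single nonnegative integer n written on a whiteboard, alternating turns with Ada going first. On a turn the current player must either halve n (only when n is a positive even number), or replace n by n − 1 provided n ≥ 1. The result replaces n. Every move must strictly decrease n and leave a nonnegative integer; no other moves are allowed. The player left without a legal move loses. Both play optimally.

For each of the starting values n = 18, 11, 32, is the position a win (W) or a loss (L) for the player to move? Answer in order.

Positions with no move are L. A position that does have a move is losing for the player to move precisely when every available move leads to a winning position for the opponent. Fill in the labels:
n=0: no move → L
n=1: W (go to 0, an L position)
n=2: L (sole option 1(W) is W)
n=3: W (go to 2, an L position)
n=4: W (go to 2, an L position)
n=5: L (sole option 4(W) is W)
n=6: W (go to 5, an L position)
n=7: L (sole option 6(W) is W)
n=8: W (go to 7, an L position)
n=9: L (sole option 8(W) is W)
n=10: W (go to 5, an L position)
n=11: L (sole option 10(W) is W)
n=12: W (go to 11, an L position)
n=13: L (sole option 12(W) is W)
n=14: W (go to 7, an L position)
n=15: L (sole option 14(W) is W)
n=16: W (go to 15, an L position)
n=17: L (sole option 16(W) is W)
n=18: W (go to 9, an L position)
n=19: L (sole option 18(W) is W)
n=20: W (go to 19, an L position)
n=21: L (sole option 20(W) is W)
n=22: W (go to 11, an L position)
n=23: L (sole option 22(W) is W)
n=24: W (go to 23, an L position)
n=25: L (sole option 24(W) is W)
n=26: W (go to 13, an L position)
n=27: L (sole option 26(W) is W)
n=28: W (go to 27, an L position)
n=29: L (sole option 28(W) is W)
n=30: W (go to 15, an L position)
n=31: L (sole option 30(W) is W)
n=32: W (go to 31, an L position)

18: W, 11: L, 32: W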